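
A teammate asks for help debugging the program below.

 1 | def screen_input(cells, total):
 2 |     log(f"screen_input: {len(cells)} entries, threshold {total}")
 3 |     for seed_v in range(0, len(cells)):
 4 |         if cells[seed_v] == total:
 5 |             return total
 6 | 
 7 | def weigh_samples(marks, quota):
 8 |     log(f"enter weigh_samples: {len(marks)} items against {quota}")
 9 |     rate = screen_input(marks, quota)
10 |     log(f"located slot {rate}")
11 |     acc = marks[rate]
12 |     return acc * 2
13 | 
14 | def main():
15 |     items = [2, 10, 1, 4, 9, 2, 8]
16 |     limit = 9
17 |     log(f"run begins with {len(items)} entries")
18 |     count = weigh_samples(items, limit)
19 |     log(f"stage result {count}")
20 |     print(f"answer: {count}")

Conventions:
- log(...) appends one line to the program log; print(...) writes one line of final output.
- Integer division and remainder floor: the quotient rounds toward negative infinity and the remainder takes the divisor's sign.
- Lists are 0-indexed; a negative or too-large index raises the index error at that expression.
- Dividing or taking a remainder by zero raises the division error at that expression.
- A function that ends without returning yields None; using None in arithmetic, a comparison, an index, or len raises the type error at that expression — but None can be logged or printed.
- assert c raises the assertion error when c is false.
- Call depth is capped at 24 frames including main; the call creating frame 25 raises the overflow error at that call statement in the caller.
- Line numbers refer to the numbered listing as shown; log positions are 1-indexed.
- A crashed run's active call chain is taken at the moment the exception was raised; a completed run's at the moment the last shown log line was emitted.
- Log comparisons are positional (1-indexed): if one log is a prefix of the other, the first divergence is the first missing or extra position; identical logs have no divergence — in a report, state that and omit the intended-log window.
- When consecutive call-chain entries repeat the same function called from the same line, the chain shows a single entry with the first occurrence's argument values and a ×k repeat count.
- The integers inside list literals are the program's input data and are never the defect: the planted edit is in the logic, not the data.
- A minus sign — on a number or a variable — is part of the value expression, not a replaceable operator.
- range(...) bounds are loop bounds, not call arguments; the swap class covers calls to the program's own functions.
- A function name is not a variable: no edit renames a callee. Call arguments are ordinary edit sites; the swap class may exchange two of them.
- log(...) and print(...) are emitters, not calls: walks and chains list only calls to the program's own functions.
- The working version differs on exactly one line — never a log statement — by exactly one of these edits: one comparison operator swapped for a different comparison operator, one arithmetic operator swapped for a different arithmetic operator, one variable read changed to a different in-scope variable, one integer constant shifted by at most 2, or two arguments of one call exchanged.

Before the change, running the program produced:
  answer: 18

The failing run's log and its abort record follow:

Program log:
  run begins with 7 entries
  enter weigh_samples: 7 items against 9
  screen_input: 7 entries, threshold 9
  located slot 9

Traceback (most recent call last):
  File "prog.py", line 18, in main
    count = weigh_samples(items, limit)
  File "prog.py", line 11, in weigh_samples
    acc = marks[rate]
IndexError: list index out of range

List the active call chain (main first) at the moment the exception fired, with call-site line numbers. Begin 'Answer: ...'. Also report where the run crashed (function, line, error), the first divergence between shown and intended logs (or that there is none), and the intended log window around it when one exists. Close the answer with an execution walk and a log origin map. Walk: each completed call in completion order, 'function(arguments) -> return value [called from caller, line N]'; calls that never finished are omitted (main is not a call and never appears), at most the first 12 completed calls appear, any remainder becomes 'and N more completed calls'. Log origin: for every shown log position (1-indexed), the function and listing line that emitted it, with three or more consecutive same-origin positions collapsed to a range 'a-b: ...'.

Answer: main -> weigh_samples (called at line 18).
Core observation: Everything matches until log position 4, which reads 'located slot 9' in place of 'located slot 4'.
Crash: weigh_samples, line 11, IndexError.
First divergence: position 4 — shown 'located slot 9', intended 'located slot 4'.
Intended log window:
  2: enter weigh_samples: 7 items against 9
  3: screen_input: 7 entries, threshold 9
  4: located slot 4
  5: stage result 18
Execution walk:
  screen_input([2, 10, 1, 4, 9, 2, 8], 9) -> 9  [called from weigh_samples, line 9]
Log line origins:
  1: from main, line 17
  2: from weigh_samples, line 8
  3: from screen_input, line 2
  4: from weigh_samples, line 10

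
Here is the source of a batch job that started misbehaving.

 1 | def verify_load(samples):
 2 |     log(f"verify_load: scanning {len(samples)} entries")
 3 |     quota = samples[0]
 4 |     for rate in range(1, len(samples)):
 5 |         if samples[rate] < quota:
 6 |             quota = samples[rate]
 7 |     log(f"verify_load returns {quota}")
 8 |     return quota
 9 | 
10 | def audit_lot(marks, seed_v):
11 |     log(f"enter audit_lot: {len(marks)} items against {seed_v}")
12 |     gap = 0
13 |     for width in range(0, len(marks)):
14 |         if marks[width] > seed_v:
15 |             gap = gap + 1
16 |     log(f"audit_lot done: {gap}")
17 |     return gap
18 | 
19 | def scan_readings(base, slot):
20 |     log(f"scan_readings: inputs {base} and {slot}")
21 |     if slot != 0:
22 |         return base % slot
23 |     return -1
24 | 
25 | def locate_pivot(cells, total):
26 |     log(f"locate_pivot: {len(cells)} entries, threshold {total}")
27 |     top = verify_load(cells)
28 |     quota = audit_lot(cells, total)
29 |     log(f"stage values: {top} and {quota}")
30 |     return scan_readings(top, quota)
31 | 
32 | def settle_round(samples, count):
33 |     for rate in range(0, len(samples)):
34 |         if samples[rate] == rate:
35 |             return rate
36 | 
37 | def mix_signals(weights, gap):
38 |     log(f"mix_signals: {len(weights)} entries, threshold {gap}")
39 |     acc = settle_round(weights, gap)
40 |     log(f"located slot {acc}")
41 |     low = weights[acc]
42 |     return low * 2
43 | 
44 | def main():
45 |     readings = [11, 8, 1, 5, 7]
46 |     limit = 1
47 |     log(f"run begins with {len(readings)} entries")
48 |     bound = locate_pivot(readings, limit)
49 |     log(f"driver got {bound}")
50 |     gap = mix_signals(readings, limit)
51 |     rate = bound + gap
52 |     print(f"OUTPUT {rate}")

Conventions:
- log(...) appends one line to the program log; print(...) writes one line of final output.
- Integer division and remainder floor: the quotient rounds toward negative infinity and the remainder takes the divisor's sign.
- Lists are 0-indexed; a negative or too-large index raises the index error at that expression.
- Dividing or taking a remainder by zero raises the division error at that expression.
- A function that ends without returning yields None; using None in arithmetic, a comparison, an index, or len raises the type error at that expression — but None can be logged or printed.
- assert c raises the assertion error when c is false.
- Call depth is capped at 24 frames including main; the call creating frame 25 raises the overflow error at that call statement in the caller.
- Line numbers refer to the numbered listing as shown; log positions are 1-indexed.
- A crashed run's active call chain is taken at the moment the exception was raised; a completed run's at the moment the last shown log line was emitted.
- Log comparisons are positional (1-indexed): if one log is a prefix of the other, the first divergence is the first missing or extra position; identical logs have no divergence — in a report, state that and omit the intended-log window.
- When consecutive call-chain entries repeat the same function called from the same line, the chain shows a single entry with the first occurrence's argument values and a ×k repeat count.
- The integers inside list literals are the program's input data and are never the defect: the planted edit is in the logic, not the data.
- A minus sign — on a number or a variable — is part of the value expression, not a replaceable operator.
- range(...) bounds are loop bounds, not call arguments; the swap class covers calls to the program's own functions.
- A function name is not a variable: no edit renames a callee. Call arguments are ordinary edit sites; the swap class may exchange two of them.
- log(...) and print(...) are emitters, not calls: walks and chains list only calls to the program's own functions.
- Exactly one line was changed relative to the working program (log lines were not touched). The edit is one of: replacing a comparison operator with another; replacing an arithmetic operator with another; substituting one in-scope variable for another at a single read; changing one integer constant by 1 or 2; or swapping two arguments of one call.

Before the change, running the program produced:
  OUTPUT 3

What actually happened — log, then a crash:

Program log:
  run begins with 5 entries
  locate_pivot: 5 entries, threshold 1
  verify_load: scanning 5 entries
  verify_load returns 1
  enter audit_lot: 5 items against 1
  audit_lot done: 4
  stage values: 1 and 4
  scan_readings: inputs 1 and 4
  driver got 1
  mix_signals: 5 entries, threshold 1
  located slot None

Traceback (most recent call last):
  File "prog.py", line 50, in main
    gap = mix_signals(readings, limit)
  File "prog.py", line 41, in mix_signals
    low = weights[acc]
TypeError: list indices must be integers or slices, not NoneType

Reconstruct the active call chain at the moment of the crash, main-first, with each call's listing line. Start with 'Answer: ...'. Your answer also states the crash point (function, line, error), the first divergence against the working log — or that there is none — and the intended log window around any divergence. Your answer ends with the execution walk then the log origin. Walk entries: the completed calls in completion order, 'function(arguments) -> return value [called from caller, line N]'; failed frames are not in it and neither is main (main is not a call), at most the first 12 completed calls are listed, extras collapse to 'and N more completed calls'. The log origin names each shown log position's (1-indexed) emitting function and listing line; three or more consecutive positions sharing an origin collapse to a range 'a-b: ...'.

Answer: main -> mix_signals (called at line 50).
Key fact: At log position 11 the runs split — shown 'located slot None', but the working version logs 'located slot 2'.
Crash: mix_signals, line 41, TypeError.
First divergence: position 11 — the shown line 'located slot None' should read 'located slot 2'.
Intended log window:
  9: driver got 1
  10: mix_signals: 5 entries, threshold 1
  11: located slot 2
Execution walk:
  verify_load([11, 8, 1, 5, 7]) -> 1  [called from locate_pivot, line 27]
  audit_lot([11, 8, 1, 5, 7], 1) -> 4  [called from locate_pivot, line 28]
  scan_readings(1, 4) -> 1  [called from locate_pivot, line 30]
  locate_pivot([11, 8, 1, 5, 7], 1) -> 1  [called from main, line 48]
  settle_round([11, 8, 1, 5, 7], 1) -> None  [called from mix_signals, line 39]
Origin of each log line:
  1: emitted by main (line 47)
  2: emitted by locate_pivot (line 26)
  3: emitted by verify_load (line 2)
  4: emitted by verify_load (line 7)
  5: emitted by audit_lot (line 11)
  6: emitted by audit_lot (line 16)
  7: emitted by locate_pivot (line 29)
  8: emitted by scan_readings (line 20)
  9: emitted by main (line 49)
  10: emitted by mix_signals (line 38)
  11: emitted by mix_signals (line 40)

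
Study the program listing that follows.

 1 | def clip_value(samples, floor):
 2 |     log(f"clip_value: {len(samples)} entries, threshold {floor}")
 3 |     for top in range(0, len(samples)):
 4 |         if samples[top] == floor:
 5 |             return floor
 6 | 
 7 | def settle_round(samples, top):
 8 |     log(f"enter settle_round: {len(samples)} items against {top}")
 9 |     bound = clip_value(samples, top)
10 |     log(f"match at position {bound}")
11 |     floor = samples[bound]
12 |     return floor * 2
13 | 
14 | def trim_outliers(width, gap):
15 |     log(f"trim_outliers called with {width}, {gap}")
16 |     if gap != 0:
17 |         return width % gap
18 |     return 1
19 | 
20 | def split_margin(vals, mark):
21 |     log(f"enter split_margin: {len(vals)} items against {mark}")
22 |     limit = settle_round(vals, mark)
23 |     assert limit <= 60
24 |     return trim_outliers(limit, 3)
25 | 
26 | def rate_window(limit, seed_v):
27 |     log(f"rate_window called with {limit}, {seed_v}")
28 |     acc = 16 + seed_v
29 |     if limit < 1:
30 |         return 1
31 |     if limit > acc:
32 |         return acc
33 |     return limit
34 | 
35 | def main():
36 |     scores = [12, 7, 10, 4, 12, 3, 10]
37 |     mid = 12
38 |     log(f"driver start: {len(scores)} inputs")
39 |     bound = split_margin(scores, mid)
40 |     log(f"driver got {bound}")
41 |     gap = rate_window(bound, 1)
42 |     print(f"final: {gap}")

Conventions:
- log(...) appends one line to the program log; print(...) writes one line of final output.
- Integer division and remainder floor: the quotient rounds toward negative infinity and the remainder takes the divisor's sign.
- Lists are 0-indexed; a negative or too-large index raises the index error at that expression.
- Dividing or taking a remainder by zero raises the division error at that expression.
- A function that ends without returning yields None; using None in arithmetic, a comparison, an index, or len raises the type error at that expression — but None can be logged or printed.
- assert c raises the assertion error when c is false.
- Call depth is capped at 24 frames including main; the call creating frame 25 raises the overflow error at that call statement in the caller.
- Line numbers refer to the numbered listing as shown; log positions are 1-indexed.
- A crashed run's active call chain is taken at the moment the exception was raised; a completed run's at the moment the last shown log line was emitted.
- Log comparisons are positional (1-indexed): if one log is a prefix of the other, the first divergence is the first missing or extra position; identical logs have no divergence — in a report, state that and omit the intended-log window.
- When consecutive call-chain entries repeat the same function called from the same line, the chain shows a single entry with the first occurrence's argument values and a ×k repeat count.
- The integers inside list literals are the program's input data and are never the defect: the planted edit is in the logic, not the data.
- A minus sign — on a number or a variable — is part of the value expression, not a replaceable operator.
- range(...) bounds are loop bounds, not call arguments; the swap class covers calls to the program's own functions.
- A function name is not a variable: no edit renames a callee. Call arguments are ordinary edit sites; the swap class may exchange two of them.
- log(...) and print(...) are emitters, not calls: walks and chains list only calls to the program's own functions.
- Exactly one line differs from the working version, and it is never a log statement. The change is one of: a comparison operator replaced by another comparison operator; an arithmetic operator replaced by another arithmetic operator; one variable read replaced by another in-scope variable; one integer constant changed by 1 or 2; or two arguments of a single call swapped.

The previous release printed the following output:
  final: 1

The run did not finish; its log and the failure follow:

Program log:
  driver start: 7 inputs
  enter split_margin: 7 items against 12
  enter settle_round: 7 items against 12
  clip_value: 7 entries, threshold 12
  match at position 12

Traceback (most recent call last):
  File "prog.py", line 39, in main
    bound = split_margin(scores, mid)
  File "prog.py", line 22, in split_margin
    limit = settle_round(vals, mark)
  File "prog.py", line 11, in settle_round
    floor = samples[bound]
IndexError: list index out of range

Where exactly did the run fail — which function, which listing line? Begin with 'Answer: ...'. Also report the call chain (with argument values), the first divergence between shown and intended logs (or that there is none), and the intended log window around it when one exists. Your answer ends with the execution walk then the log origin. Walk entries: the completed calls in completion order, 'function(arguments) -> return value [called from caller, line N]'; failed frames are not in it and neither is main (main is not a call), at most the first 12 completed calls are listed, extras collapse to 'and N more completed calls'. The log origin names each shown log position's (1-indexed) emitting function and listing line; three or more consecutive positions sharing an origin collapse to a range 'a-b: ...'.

Answer: the error was raised in settle_round, line 11.
Key fact: The earliest visible damage is log position 5 — 'match at position 12' rather than the intended 'match at position 0'.
Call chain: main -> split_margin([12, 7, 10, 4, 12, 3, 10], 12) (called at line 39) -> settle_round([12, 7, 10, 4, 12, 3, 10], 12) (called at line 22).
First divergence: position 5; shown 'match at position 12' vs intended 'match at position 0'.
Intended log window:
  3: enter settle_round: 7 items against 12
  4: clip_value: 7 entries, threshold 12
  5: match at position 0
  6: trim_outliers called with 24, 3
Execution walk:
  clip_value([12, 7, 10, 4, 12, 3, 10], 12) -> 12  [called from settle_round, line 9]
Log origins:
  1 — main, line 38
  2 — split_margin, line 21
  3 — settle_round, line 8
  4 — clip_value, line 2
  5 — settle_round, line 10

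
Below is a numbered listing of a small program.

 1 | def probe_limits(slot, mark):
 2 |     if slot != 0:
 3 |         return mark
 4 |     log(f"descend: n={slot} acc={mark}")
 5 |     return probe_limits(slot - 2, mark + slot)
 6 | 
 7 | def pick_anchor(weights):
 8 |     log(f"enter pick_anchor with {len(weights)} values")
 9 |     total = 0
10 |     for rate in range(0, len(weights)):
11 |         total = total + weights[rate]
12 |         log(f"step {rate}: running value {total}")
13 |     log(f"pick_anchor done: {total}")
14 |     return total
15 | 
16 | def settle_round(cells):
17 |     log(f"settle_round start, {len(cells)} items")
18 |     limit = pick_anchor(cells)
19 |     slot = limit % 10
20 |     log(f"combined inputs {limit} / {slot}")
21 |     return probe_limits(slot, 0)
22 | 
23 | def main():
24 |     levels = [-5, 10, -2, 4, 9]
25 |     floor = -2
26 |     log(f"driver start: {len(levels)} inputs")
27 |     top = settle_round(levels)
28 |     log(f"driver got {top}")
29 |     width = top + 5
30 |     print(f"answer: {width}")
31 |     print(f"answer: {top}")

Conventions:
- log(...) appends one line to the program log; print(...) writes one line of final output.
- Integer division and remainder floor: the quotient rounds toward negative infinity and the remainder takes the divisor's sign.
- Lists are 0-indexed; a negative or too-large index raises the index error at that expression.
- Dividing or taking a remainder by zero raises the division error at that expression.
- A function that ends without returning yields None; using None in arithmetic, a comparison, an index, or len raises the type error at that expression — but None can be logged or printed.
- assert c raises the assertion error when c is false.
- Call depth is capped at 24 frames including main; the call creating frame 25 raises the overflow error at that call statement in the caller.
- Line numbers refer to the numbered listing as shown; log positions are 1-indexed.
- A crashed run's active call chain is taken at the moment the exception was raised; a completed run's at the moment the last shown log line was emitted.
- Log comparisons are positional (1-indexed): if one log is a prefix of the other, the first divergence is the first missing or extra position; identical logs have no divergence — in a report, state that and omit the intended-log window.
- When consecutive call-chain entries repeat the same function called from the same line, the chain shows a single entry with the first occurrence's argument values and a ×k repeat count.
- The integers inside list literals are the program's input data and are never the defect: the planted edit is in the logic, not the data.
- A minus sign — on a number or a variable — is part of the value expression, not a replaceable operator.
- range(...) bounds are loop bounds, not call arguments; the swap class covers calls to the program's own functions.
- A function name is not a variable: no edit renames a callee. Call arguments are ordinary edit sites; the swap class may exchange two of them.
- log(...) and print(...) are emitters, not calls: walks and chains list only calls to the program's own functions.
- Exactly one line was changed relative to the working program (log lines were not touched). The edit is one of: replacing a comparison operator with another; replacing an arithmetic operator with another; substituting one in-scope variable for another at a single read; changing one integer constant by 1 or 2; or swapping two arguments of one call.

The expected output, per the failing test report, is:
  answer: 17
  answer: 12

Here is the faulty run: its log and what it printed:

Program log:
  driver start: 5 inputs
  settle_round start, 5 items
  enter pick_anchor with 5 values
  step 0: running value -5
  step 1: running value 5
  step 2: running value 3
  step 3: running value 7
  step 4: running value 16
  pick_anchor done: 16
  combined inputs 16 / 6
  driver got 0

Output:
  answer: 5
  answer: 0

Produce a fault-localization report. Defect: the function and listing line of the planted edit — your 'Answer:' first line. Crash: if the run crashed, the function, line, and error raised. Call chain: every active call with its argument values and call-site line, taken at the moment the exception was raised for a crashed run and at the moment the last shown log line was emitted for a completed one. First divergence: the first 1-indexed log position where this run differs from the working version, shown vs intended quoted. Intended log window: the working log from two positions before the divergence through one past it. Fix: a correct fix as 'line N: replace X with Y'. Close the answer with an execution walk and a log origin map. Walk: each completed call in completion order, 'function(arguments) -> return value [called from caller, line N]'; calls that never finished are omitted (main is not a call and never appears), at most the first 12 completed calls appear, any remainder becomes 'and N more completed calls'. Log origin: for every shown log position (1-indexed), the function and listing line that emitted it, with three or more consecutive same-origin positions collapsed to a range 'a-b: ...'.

Answer: the defect is in probe_limits at line 2.
The tell: Position 11 is the first bad log line: 'driver got 0' should read 'descend: n=6 acc=0'.
Call chain: main.
First divergence: position 11; shown 'driver got 0' vs intended 'descend: n=6 acc=0'.
Intended log window:
  9: pick_anchor done: 16
  10: combined inputs 16 / 6
  11: descend: n=6 acc=0
  12: descend: n=4 acc=6
Execution walk:
  pick_anchor([-5, 10, -2, 4, 9]) -> 16  [called from settle_round, line 18]
  probe_limits(6, 0) -> 0  [called from settle_round, line 21]
  settle_round([-5, 10, -2, 4, 9]) -> 0  [called from main, line 27]
Log line origins:
  1: emitted by main (line 26)
  2: emitted by settle_round (line 17)
  3: emitted by pick_anchor (line 8)
  4-8: emitted by pick_anchor (line 12)
  9: emitted by pick_anchor (line 13)
  10: emitted by settle_round (line 20)
  11: emitted by main (line 28)
A correct fix: line 2: replace `!=` with `<=`.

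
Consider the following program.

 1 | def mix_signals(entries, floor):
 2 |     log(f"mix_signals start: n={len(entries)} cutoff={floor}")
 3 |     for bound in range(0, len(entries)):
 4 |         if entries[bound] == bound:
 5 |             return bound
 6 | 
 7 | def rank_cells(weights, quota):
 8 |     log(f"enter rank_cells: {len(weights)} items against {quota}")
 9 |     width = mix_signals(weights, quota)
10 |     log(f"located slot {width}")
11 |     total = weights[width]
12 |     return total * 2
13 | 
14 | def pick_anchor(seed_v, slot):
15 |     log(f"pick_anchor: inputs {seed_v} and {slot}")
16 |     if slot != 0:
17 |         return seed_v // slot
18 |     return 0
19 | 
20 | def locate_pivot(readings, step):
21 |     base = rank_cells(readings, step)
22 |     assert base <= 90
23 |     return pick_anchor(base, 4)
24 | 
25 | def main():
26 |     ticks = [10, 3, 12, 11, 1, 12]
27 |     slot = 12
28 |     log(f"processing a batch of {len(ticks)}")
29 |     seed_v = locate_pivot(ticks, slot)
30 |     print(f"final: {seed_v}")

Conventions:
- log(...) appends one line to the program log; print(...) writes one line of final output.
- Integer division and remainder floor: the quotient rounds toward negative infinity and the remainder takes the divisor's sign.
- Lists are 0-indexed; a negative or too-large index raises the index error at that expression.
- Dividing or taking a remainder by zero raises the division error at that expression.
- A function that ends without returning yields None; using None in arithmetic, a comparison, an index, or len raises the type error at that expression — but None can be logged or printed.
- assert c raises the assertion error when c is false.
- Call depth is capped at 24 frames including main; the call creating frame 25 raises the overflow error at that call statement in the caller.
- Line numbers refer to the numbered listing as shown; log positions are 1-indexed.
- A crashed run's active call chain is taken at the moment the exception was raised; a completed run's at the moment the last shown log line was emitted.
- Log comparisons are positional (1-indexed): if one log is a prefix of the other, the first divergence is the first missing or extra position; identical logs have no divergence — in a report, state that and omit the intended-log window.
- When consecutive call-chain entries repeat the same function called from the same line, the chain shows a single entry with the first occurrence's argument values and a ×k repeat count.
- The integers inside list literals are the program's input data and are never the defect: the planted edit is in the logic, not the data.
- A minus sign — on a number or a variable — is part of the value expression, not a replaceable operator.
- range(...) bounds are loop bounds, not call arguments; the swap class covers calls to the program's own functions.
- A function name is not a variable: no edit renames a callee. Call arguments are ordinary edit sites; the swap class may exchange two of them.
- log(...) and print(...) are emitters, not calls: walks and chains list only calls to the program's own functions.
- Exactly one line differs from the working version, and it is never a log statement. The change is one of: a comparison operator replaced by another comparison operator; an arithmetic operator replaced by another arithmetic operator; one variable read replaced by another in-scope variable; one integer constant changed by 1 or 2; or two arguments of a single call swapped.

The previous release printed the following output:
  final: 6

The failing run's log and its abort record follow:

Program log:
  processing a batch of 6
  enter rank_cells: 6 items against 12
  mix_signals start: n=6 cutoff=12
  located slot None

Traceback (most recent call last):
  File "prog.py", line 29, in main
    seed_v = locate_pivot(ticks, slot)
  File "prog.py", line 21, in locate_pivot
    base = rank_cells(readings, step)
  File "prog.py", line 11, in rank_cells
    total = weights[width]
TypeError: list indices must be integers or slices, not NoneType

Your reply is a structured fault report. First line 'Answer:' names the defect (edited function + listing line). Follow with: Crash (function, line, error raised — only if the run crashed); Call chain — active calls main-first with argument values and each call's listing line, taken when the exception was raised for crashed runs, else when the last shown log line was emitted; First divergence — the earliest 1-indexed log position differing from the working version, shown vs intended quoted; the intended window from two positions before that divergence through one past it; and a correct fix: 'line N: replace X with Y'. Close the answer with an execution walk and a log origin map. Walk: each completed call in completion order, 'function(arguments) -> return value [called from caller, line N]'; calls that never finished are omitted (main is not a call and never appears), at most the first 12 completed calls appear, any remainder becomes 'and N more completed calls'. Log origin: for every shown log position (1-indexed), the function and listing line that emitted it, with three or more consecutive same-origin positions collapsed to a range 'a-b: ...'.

Answer: the defect is in mix_signals at line 4.
Core observation: Everything matches until log position 4, which reads 'located slot None' in place of 'located slot 2'.
Crash: rank_cells, line 11, TypeError.
Call chain: main -> locate_pivot([10, 3, 12, 11, 1, 12], 12) (called at line 29) -> rank_cells([10, 3, 12, 11, 1, 12], 12) (called at line 21).
First divergence: position 4 — shown 'located slot None', intended 'located slot 2'.
Intended log window:
  2: enter rank_cells: 6 items against 12
  3: mix_signals start: n=6 cutoff=12
  4: located slot 2
  5: pick_anchor: inputs 24 and 4
Execution walk:
  mix_signals([10, 3, 12, 11, 1, 12], 12) -> None  [called from rank_cells, line 9]
Origin of each log line:
  1: logged in main at line 28
  2: logged in rank_cells at line 8
  3: logged in mix_signals at line 2
  4: logged in rank_cells at line 10
A correct fix: line 4: replace `entries[bound] == bound` with `entries[bound] == floor`.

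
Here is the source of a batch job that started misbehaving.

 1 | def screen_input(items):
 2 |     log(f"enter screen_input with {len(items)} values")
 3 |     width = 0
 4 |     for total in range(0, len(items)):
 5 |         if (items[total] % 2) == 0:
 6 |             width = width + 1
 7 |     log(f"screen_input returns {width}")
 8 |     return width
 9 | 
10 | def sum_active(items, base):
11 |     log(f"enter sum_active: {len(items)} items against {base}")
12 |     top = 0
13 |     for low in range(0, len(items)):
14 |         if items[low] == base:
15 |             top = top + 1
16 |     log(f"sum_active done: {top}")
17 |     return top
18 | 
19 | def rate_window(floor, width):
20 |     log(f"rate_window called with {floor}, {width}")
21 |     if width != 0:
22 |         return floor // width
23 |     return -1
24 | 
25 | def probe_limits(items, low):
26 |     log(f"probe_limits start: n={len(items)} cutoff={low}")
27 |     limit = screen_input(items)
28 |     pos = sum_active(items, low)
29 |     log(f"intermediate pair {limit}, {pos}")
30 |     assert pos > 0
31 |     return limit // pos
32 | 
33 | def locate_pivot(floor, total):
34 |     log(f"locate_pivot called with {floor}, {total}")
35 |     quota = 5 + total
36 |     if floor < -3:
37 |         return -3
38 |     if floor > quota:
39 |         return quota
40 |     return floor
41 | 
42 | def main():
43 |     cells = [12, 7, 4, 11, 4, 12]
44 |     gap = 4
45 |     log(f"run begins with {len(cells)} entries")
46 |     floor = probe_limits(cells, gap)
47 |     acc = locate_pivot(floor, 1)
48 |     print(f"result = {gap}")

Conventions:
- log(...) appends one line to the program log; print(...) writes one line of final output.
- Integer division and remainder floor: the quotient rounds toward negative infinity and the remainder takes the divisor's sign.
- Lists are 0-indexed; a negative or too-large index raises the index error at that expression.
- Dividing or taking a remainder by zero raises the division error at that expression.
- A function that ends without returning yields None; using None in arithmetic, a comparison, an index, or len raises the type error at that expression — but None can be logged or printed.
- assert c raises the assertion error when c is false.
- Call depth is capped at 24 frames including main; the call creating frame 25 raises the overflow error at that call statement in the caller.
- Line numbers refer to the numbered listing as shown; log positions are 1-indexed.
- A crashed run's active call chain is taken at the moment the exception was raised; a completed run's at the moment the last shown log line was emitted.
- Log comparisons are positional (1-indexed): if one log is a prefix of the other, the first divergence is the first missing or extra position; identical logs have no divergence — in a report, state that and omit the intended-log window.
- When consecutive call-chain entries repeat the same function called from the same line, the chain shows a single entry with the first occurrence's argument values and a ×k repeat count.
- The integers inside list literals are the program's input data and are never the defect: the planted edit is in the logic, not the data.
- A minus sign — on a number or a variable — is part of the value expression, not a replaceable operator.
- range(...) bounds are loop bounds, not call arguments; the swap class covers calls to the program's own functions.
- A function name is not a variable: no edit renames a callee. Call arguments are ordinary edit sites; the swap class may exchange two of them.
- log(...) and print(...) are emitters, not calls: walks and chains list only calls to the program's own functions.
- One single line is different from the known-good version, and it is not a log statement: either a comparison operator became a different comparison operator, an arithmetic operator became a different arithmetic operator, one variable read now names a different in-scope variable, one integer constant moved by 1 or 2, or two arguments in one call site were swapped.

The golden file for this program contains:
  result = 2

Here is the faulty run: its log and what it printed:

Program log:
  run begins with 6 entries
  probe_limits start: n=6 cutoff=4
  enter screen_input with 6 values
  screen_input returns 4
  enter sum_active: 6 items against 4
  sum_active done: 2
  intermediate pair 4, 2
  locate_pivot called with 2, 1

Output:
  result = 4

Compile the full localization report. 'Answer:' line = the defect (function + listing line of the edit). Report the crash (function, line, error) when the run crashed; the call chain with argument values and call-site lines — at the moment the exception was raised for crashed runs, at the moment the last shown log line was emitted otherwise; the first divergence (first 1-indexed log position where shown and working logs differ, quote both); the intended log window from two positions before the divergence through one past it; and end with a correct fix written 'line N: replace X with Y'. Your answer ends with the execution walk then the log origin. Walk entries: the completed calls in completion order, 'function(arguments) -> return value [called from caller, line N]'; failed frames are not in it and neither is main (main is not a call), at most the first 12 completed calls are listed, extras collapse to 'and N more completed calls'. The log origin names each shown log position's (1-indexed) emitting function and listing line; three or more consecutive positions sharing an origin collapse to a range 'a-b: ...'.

Answer: the defect is in main at line 48.
Key observation: The two runs log identically and part ways only at the printed values.
Call chain: main -> locate_pivot(2, 1) (called at line 47).
First divergence: there is none — every log position agrees.
Execution walk:
  screen_input([12, 7, 4, 11, 4, 12]) -> 4  [called from probe_limits, line 27]
  sum_active([12, 7, 4, 11, 4, 12], 4) -> 2  [called from probe_limits, line 28]
  probe_limits([12, 7, 4, 11, 4, 12], 4) -> 2  [called from main, line 46]
  locate_pivot(2, 1) -> 2  [called from main, line 47]
Origin of each log line:
  1 — main, line 45
  2 — probe_limits, line 26
  3 — screen_input, line 2
  4 — screen_input, line 7
  5 — sum_active, line 11
  6 — sum_active, line 16
  7 — probe_limits, line 29
  8 — locate_pivot, line 34
A correct fix: line 48: replace `gap` with `acc`.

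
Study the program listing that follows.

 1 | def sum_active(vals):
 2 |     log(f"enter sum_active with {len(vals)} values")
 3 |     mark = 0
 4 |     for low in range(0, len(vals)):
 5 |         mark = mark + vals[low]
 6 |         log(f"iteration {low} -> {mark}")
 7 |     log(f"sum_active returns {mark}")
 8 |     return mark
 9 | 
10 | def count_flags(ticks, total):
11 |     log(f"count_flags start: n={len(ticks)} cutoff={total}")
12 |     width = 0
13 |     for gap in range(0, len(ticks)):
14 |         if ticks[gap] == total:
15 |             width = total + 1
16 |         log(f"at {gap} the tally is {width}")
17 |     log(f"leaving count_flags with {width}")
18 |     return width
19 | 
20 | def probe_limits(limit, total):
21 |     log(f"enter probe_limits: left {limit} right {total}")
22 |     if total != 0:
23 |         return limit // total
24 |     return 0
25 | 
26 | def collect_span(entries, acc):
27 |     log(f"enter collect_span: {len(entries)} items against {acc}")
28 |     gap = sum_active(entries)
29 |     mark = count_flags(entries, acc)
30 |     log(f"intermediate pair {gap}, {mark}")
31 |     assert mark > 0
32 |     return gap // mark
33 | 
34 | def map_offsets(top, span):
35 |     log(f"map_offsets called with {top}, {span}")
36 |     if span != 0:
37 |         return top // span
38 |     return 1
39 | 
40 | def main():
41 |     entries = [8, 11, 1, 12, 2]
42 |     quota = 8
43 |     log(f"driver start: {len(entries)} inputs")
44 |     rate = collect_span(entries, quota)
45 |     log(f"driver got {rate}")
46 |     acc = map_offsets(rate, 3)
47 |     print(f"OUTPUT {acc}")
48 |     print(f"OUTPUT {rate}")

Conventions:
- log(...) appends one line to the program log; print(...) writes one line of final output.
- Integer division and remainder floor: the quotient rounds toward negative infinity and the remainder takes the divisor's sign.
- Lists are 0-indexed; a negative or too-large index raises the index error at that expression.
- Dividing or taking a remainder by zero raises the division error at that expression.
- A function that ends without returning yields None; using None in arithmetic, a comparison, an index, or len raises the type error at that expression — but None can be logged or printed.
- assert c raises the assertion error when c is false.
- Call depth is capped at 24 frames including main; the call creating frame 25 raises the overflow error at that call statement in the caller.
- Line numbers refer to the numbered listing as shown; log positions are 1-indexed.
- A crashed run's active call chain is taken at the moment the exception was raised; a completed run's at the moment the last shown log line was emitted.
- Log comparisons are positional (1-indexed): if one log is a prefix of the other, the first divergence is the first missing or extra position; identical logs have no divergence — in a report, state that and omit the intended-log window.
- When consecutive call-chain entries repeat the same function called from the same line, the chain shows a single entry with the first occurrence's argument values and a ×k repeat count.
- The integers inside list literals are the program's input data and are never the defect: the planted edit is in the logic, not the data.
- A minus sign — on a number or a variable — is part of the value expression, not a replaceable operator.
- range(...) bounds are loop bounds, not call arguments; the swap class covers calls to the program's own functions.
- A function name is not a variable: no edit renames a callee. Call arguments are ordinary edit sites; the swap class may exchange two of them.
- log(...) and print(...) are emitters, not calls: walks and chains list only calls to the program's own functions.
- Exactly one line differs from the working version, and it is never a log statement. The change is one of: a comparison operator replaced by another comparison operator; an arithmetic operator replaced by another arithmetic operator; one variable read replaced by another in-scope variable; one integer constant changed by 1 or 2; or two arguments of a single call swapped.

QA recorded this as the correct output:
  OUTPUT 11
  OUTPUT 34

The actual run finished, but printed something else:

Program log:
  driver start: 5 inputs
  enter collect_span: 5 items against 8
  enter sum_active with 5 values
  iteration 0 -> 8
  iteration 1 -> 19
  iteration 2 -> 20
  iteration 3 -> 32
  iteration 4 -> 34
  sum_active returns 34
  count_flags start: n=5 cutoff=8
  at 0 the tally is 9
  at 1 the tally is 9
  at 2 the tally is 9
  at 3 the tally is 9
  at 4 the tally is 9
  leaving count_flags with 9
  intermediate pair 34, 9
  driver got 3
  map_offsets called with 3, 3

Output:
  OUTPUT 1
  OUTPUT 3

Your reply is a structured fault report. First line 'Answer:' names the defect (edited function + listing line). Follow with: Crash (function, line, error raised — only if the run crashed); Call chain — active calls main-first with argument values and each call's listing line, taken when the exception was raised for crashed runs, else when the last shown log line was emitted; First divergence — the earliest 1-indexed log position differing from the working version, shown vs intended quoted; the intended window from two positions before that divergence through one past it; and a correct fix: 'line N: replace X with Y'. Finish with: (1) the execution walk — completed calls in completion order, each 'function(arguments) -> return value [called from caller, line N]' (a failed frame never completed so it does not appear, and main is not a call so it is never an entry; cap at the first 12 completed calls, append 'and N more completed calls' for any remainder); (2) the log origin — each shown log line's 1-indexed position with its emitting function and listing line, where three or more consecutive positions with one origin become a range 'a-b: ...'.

Answer: the defect is in count_flags at line 15.
Core observation: Everything matches until log position 11, which reads 'at 0 the tally is 9' in place of 'at 0 the tally is 1'.
Call chain: main -> map_offsets(3, 3) (called at line 46).
First divergence: position 11 — the shown line 'at 0 the tally is 9' should read 'at 0 the tally is 1'.
Intended log window:
  9: sum_active returns 34
  10: count_flags start: n=5 cutoff=8
  11: at 0 the tally is 1
  12: at 1 the tally is 1
Execution walk:
  sum_active([8, 11, 1, 12, 2]) -> 34  [called from collect_span, line 28]
  count_flags([8, 11, 1, 12, 2], 8) -> 9  [called from collect_span, line 29]
  collect_span([8, 11, 1, 12, 2], 8) -> 3  [called from main, line 44]
  map_offsets(3, 3) -> 1  [called from main, line 46]
Log origin:
  1 — main, line 43
  2 — collect_span, line 27
  3 — sum_active, line 2
  4-8 — sum_active, line 6
  9 — sum_active, line 7
  10 — count_flags, line 11
  11-15 — count_flags, line 16
  16 — count_flags, line 17
  17 — collect_span, line 30
  18 — main, line 45
  19 — map_offsets, line 35
A correct fix: line 15: replace `total` with `width`.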